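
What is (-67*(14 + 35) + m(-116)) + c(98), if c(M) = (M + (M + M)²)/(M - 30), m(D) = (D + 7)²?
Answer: 311589/34 ≈ 9164.4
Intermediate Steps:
m(D) = (7 + D)²
c(M) = (M + 4*M²)/(-30 + M) (c(M) = (M + (2*M)²)/(-30 + M) = (M + 4*M²)/(-30 + M))
(-67*(14 + 35) + m(-116)) + c(98) = (-67*(14 + 35) + (7 - 116)²) + 98*(1 + 4*98)/(-30 + 98) = (-67*49 + (-109)²) + 98*(1 + 392)/68 = (-3283 + 11881) + 98*(1/68)*393 = 8598 + 19257/34 = 311589/34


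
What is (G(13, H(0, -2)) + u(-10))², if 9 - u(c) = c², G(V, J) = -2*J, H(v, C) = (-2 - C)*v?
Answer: 8281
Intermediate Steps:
H(v, C) = v*(-2 - C)
u(c) = 9 - c²
(G(13, H(0, -2)) + u(-10))² = (-(-2)*0*(2 - 2) + (9 - 1*(-10)²))² = (-(-2)*0*0 + (9 - 1*100))² = (-2*0 + (9 - 100))² = (0 - 91)² = (-91)² = 8281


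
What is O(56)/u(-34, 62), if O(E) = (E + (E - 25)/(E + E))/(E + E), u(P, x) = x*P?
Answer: -6303/26442752 ≈ -0.00023836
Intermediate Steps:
u(P, x) = P*x
O(E) = (E + (-25 + E)/(2*E))/(2*E) (O(E) = (E + (-25 + E)/((2*E)))/((2*E)) = (E + (-25 + E)*(1/(2*E)))*(1/(2*E)) = (E + (-25 + E)/(2*E))*(1/(2*E)) = (E + (-25 + E)/(2*E))/(2*E))
O(56)/u(-34, 62) = ((¼)*(-25 + 56 + 2*56²)/56²)/((-34*62)) = ((¼)*(1/3136)*(-25 + 56 + 2*3136))/(-2108) = ((¼)*(1/3136)*(-25 + 56 + 6272))*(-1/2108) = ((¼)*(1/3136)*6303)*(-1/2108) = (6303/12544)*(-1/2108) = -6303/26442752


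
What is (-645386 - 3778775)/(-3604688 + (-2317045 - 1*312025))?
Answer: 4424161/6233758 ≈ 0.70971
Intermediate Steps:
(-645386 - 3778775)/(-3604688 + (-2317045 - 1*312025)) = -4424161/(-3604688 + (-2317045 - 312025)) = -4424161/(-3604688 - 2629070) = -4424161/(-6233758) = -4424161*(-1/6233758) = 4424161/6233758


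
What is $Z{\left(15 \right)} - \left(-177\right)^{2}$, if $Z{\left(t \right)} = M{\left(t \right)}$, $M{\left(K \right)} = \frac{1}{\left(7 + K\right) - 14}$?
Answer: $- \frac{250631}{8} \approx -31329.0$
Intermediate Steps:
$M{\left(K \right)} = \frac{1}{-7 + K}$
$Z{\left(t \right)} = \frac{1}{-7 + t}$
$Z{\left(15 \right)} - \left(-177\right)^{2} = \frac{1}{-7 + 15} - \left(-177\right)^{2} = \frac{1}{8} - 31329 = - \frac{250631}{8}$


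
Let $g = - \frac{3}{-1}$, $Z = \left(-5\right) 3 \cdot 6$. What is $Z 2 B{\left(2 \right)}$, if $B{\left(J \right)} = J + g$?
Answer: $-900$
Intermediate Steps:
$Z = -90$ ($Z = \left(-15\right) 6 = -90$)
$g = 3$ ($g = \left(-3\right) \left(-1\right) = 3$)
$B{\left(J \right)} = 3 + J$ ($B{\left(J \right)} = J + 3 = 3 + J$)
$Z 2 B{\left(2 \right)} = \left(-90\right) 2 \left(3 + 2\right) = \left(-180\right) 5 = -900$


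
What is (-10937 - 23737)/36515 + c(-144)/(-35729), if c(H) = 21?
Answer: -1239634161/1304644435 ≈ -0.95017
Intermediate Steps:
(-10937 - 23737)/36515 + c(-144)/(-35729) = (-10937 - 23737)/36515 + 21/(-35729) = -34674*1/36515 + 21*(-1/35729) = -34674/36515 - 21/35729 = -1239634161/1304644435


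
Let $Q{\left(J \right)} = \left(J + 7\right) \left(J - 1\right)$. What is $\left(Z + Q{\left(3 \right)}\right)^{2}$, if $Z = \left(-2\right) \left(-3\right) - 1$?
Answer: $625$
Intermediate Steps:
$Z = 5$ ($Z = 6 - 1 = 5$)
$Q{\left(J \right)} = \left(-1 + J\right) \left(7 + J\right)$ ($Q{\left(J \right)} = \left(7 + J\right) \left(-1 + J\right) = \left(-1 + J\right) \left(7 + J\right)$)
$\left(Z + Q{\left(3 \right)}\right)^{2} = \left(5 + \left(-7 + 3^{2} + 6 \cdot 3\right)\right)^{2} = \left(5 + \left(-7 + 9 + 18\right)\right)^{2} = \left(5 + 20\right)^{2} = 25^{2} = 625$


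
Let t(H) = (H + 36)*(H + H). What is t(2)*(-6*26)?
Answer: -23712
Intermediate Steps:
t(H) = 2*H*(36 + H) (t(H) = (36 + H)*(2*H) = 2*H*(36 + H))
t(2)*(-6*26) = (2*2*(36 + 2))*(-6*26) = (2*2*38)*(-156) = 152*(-156) = -23712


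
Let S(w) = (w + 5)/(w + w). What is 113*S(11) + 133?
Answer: 2367/11 ≈ 215.18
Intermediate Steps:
S(w) = (5 + w)/(2*w) (S(w) = (5 + w)/((2*w)) = (5 + w)*(1/(2*w)) = (5 + w)/(2*w))
113*S(11) + 133 = 113*((1/2)*(5 + 11)/11) + 133 = 113*((1/2)*(1/11)*16) + 133 = 113*(8/11) + 133 = 904/11 + 133 = 2367/11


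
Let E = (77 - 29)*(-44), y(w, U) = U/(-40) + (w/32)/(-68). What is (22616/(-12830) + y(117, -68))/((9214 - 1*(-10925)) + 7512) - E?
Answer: 163038549387617/77196283008 ≈ 2112.0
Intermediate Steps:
y(w, U) = -U/40 - w/2176 (y(w, U) = U*(-1/40) + (w*(1/32))*(-1/68) = -U/40 + (w/32)*(-1/68) = -U/40 - w/2176)
E = -2112 (E = 48*(-44) = -2112)
(22616/(-12830) + y(117, -68))/((9214 - 1*(-10925)) + 7512) - E = (22616/(-12830) + (-1/40*(-68) - 1/2176*117))/((9214 - 1*(-10925)) + 7512) - 1*(-2112) = (22616*(-1/12830) + (17/10 - 117/2176))/((9214 + 10925) + 7512) + 2112 = (-11308/6415 + 17911/10880)/(20139 + 7512) + 2112 = -325279/2791808/27651 + 2112 = -325279/2791808*1/27651 + 2112 = -325279/77196283008 + 2112 = 163038549387617/77196283008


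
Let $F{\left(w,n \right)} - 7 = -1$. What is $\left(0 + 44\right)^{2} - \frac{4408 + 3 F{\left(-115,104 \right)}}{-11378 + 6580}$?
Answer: $\frac{4646677}{2399} \approx 1936.9$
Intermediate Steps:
$F{\left(w,n \right)} = 6$ ($F{\left(w,n \right)} = 7 - 1 = 6$)
$\left(0 + 44\right)^{2} - \frac{4408 + 3 F{\left(-115,104 \right)}}{-11378 + 6580} = \left(0 + 44\right)^{2} - \frac{4408 + 3 \cdot 6}{-11378 + 6580} = 44^{2} - \frac{4408 + 18}{-4798} = 1936 - 4426 \left(- \frac{1}{4798}\right) = 1936 - - \frac{2213}{2399} = 1936 + \frac{2213}{2399} = \frac{4646677}{2399}$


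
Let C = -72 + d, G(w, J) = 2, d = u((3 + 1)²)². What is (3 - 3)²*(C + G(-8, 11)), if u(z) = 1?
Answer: 0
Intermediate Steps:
d = 1 (d = 1² = 1)
C = -71 (C = -72 + 1 = -71)
(3 - 3)²*(C + G(-8, 11)) = (3 - 3)²*(-71 + 2) = 0²*(-69) = 0*(-69) = 0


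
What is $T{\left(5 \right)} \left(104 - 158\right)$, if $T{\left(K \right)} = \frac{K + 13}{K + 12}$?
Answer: $- \frac{972}{17} \approx -57.176$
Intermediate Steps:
$T{\left(K \right)} = \frac{13 + K}{12 + K}$
$T{\left(5 \right)} \left(104 - 158\right) = \frac{13 + 5}{12 + 5} \left(104 - 158\right) = \frac{1}{17} \cdot 18 \left(-54\right) = \frac{18}{17} \left(-54\right) = - \frac{972}{17}$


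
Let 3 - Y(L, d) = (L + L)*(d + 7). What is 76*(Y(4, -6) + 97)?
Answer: 6992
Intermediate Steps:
Y(L, d) = 3 - 2*L*(7 + d) (Y(L, d) = 3 - (L + L)*(d + 7) = 3 - 2*L*(7 + d))
76*(Y(4, -6) + 97) = 76*((3 - 14*4 - 2*4*(-6)) + 97) = 76*((3 - 56 + 48) + 97) = 76*(-5 + 97) = 76*92 = 6992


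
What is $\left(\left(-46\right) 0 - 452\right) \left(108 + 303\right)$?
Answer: $-185772$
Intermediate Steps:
$\left(\left(-46\right) 0 - 452\right) \left(108 + 303\right) = \left(0 - 452\right) 411 = \left(-452\right) 411 = -185772$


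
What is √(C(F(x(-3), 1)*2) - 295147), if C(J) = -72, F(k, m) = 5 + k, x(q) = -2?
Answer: I*√295219 ≈ 543.34*I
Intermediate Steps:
√(C(F(x(-3), 1)*2) - 295147) = √(-72 - 295147) = √(-295219) = I*√295219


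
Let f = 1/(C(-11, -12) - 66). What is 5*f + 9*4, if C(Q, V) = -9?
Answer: 539/15 ≈ 35.933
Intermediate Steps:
f = -1/75 (f = 1/(-9 - 66) = 1/(-75) = -1/75 ≈ -0.013333)
5*f + 9*4 = 5*(-1/75) + 9*4 = -1/15 + 36 = 539/15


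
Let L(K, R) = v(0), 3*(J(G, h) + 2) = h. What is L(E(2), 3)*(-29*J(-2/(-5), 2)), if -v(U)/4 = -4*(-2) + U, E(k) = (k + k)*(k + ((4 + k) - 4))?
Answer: -3712/3 ≈ -1237.3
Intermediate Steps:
J(G, h) = -2 + h/3
E(k) = 4*k² (E(k) = (2*k)*(k + k) = (2*k)*(2*k) = 4*k²)
v(U) = -32 - 4*U (v(U) = -4*(-4*(-2) + U) = -4*(8 + U) = -32 - 4*U)
L(K, R) = -32 (L(K, R) = -32 - 4*0 = -32 + 0 = -32)
L(E(2), 3)*(-29*J(-2/(-5), 2)) = -(-928)*(-2 + (⅓)*2) = -(-928)*(-2 + ⅔) = -(-928)*(-4)/3 = -32*116/3 = -3712/3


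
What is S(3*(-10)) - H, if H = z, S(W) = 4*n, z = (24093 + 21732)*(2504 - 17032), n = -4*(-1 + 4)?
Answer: 665745552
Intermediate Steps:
n = -12 (n = -4*3 = -12)
z = -665745600 (z = 45825*(-14528) = -665745600)
S(W) = -48 (S(W) = 4*(-12) = -48)
H = -665745600
S(3*(-10)) - H = -48 - 1*(-665745600) = -48 + 665745600 = 665745552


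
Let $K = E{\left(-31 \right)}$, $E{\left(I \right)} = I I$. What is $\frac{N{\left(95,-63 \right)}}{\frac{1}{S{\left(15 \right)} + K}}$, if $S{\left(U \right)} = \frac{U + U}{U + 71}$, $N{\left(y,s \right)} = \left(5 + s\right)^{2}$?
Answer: $\frac{139061032}{43} \approx 3.234 \cdot 10^{6}$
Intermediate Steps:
$E{\left(I \right)} = I^{2}$
$K = 961$ ($K = \left(-31\right)^{2} = 961$)
$S{\left(U \right)} = \frac{2 U}{71 + U}$
$\frac{N{\left(95,-63 \right)}}{\frac{1}{S{\left(15 \right)} + K}} = \frac{\left(5 - 63\right)^{2}}{\frac{1}{2 \cdot 15 \frac{1}{71 + 15} + 961}} = \frac{\left(-58\right)^{2}}{\frac{1}{2 \cdot 15 \cdot \frac{1}{86} + 961}} = \frac{3364}{\frac{1}{2 \cdot 15 \cdot \frac{1}{86} + 961}} = \frac{3364}{\frac{1}{\frac{15}{43} + 961}} = \frac{3364}{\frac{1}{\frac{41338}{43}}} = \frac{3364}{\frac{43}{41338}} = 3364 \cdot \frac{41338}{43} = \frac{139061032}{43}$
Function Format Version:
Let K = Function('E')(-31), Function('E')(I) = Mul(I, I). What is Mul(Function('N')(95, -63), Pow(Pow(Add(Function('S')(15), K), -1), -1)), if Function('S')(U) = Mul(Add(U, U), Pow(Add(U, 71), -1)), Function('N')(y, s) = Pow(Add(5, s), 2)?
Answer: Rational(139061032, 43) ≈ 3.2340e+6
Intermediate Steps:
Function('E')(I) = Pow(I, 2)
K = 961 (K = Pow(-31, 2) = 961)
Function('S')(U) = Mul(2, U, Pow(Add(71, U), -1)) (Function('S')(U) = Mul(Mul(2, U), Pow(Add(71, U), -1)) = Mul(2, U, Pow(Add(71, U), -1)))
Mul(Function('N')(95, -63), Pow(Pow(Add(Function('S')(15), K), -1), -1)) = Mul(Pow(Add(5, -63), 2), Pow(Pow(Add(Mul(2, 15, Pow(Add(71, 15), -1)), 961), -1), -1)) = Mul(Pow(-58, 2), Pow(Pow(Add(Mul(2, 15, Pow(86, -1)), 961), -1), -1)) = Mul(3364, Pow(Pow(Add(Mul(2, 15, Rational(1, 86)), 961), -1), -1)) = Mul(3364, Pow(Pow(Add(Rational(15, 43), 961), -1), -1)) = Mul(3364, Pow(Pow(Rational(41338, 43), -1), -1)) = Mul(3364, Pow(Rational(43, 41338), -1)) = Mul(3364, Rational(41338, 43)) = Rational(139061032, 43)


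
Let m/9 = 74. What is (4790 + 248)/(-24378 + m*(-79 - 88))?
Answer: -2519/67800 ≈ -0.037153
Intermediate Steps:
m = 666 (m = 9*74 = 666)
(4790 + 248)/(-24378 + m*(-79 - 88)) = (4790 + 248)/(-24378 + 666*(-79 - 88)) = 5038/(-24378 + 666*(-167)) = 5038/(-24378 - 111222) = 5038/(-135600) = 5038*(-1/135600) = -2519/67800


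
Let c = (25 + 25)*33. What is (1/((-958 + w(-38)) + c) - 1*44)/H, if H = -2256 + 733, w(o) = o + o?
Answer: 27103/938168 ≈ 0.028889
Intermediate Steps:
w(o) = 2*o
c = 1650 (c = 50*33 = 1650)
H = -1523
(1/((-958 + w(-38)) + c) - 1*44)/H = (1/((-958 + 2*(-38)) + 1650) - 1*44)/(-1523) = (1/((-958 - 76) + 1650) - 44)*(-1/1523) = (1/(-1034 + 1650) - 44)*(-1/1523) = (1/616 - 44)*(-1/1523) = -27103/616*(-1/1523) = 27103/938168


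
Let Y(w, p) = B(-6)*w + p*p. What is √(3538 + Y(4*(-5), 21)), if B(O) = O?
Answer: √4099 ≈ 64.023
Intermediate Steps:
Y(w, p) = p² - 6*w (Y(w, p) = -6*w + p*p = -6*w + p² = p² - 6*w)
√(3538 + Y(4*(-5), 21)) = √(3538 + (21² - 24*(-5))) = √(3538 + (441 - 6*(-20))) = √(3538 + (441 + 120)) = √(3538 + 561) = √4099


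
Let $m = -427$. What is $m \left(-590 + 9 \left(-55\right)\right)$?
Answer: $463295$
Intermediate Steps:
$m \left(-590 + 9 \left(-55\right)\right) = - 427 \left(-590 + 9 \left(-55\right)\right) = - 427 \left(-590 - 495\right) = \left(-427\right) \left(-1085\right) = 463295$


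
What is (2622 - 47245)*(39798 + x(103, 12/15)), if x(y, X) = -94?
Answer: -1771711592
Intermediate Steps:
(2622 - 47245)*(39798 + x(103, 12/15)) = (2622 - 47245)*(39798 - 94) = -44623*39704 = -1771711592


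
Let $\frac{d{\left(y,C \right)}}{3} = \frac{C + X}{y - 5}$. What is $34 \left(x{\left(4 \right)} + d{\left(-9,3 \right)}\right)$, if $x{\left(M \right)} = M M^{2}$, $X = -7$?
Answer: $\frac{15436}{7} \approx 2205.1$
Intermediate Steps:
$d{\left(y,C \right)} = \frac{3 \left(-7 + C\right)}{-5 + y}$ ($d{\left(y,C \right)} = 3 \frac{C - 7}{y - 5} = 3 \frac{-7 + C}{-5 + y} = \frac{3 \left(-7 + C\right)}{-5 + y}$)
$x{\left(M \right)} = M^{3}$
$34 \left(x{\left(4 \right)} + d{\left(-9,3 \right)}\right) = 34 \left(4^{3} + \frac{3 \left(-7 + 3\right)}{-5 - 9}\right) = 34 \left(64 + 3 \frac{1}{-14} \left(-4\right)\right) = 34 \left(64 + 3 \left(- \frac{1}{14}\right) \left(-4\right)\right) = 34 \left(64 + \frac{6}{7}\right) = 34 \cdot \frac{454}{7} = \frac{15436}{7}$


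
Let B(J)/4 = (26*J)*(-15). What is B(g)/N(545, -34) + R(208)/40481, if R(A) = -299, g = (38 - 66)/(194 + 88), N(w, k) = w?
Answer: 57408559/207384163 ≈ 0.27682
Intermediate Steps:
g = -14/141 (g = -28/282 = -28*1/282 = -14/141 ≈ -0.099291)
B(J) = -1560*J (B(J) = 4*((26*J)*(-15)) = 4*(-390*J) = -1560*J)
B(g)/N(545, -34) + R(208)/40481 = -1560*(-14/141)/545 - 299/40481 = (7280/47)*(1/545) - 299*1/40481 = 1456/5123 - 299/40481 = 57408559/207384163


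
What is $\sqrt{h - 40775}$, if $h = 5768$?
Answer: $i \sqrt{35007} \approx 187.1 i$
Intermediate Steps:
$\sqrt{h - 40775} = \sqrt{5768 - 40775} = \sqrt{-35007} = i \sqrt{35007}$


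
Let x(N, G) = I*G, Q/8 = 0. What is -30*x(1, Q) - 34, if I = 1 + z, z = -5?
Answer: -34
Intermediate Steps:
Q = 0 (Q = 8*0 = 0)
I = -4 (I = 1 - 5 = -4)
x(N, G) = -4*G
-30*x(1, Q) - 34 = -(-120)*0 - 34 = -30*0 - 34 = 0 - 34 = -34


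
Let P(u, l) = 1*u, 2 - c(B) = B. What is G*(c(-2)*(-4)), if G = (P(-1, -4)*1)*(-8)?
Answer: -128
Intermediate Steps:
c(B) = 2 - B
P(u, l) = u
G = 8 (G = -1*1*(-8) = -1*(-8) = 8)
G*(c(-2)*(-4)) = 8*((2 - 1*(-2))*(-4)) = 8*((2 + 2)*(-4)) = 8*(4*(-4)) = 8*(-16) = -128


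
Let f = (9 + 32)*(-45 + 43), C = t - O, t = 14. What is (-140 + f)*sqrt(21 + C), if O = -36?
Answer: -222*sqrt(71) ≈ -1870.6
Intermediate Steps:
C = 50 (C = 14 - 1*(-36) = 14 + 36 = 50)
f = -82 (f = 41*(-2) = -82)
(-140 + f)*sqrt(21 + C) = (-140 - 82)*sqrt(21 + 50) = -222*sqrt(71)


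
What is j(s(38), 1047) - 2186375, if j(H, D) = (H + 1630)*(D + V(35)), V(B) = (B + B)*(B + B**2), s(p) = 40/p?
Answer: 2724223405/19 ≈ 1.4338e+8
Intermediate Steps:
V(B) = 2*B*(B + B**2) (V(B) = (2*B)*(B + B**2) = 2*B*(B + B**2))
j(H, D) = (1630 + H)*(88200 + D) (j(H, D) = (H + 1630)*(D + 2*35**2*(1 + 35)) = (1630 + H)*(D + 2*1225*36) = (1630 + H)*(D + 88200) = (1630 + H)*(88200 + D))
j(s(38), 1047) - 2186375 = (143766000 + 1630*1047 + 88200*(40/38) + 1047*(40/38)) - 2186375 = (143766000 + 1706610 + 88200*(40*(1/38)) + 1047*(40*(1/38))) - 2186375 = (143766000 + 1706610 + 88200*(20/19) + 1047*(20/19)) - 2186375 = (143766000 + 1706610 + 1764000/19 + 20940/19) - 2186375 = 2765764530/19 - 2186375 = 2724223405/19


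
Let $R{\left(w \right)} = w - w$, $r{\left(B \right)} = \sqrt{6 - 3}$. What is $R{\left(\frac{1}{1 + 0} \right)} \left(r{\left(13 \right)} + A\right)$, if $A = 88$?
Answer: $0$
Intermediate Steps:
$r{\left(B \right)} = \sqrt{3}$
$R{\left(w \right)} = 0$
$R{\left(\frac{1}{1 + 0} \right)} \left(r{\left(13 \right)} + A\right) = 0 \left(\sqrt{3} + 88\right) = 0 \left(88 + \sqrt{3}\right) = 0$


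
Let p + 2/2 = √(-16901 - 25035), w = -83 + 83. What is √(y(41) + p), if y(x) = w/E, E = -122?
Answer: √(-1 + 4*I*√2621) ≈ 10.094 + 10.144*I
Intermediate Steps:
w = 0
p = -1 + 4*I*√2621 (p = -1 + √(-16901 - 25035) = -1 + √(-41936) = -1 + 4*I*√2621 ≈ -1.0 + 204.78*I)
y(x) = 0 (y(x) = 0/(-122) = 0*(-1/122) = 0)
√(y(41) + p) = √(0 + (-1 + 4*I*√2621)) = √(-1 + 4*I*√2621)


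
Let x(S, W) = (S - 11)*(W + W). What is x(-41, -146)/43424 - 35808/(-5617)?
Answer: 102513445/15244538 ≈ 6.7246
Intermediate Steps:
x(S, W) = 2*W*(-11 + S) (x(S, W) = (-11 + S)*(2*W) = 2*W*(-11 + S))
x(-41, -146)/43424 - 35808/(-5617) = (2*(-146)*(-11 - 41))/43424 - 35808/(-5617) = (2*(-146)*(-52))*(1/43424) - 35808*(-1/5617) = 15184*(1/43424) + 35808/5617 = 949/2714 + 35808/5617 = 102513445/15244538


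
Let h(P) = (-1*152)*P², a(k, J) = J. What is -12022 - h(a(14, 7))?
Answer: -4574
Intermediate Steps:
h(P) = -152*P²
-12022 - h(a(14, 7)) = -12022 - (-152)*7² = -12022 - (-152)*49 = -12022 - 1*(-7448) = -12022 + 7448 = -4574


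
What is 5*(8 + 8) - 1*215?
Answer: -135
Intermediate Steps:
5*(8 + 8) - 1*215 = 5*16 - 215 = 80 - 215 = -135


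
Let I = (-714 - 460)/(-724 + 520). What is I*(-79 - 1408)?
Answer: -872869/102 ≈ -8557.5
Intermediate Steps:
I = 587/102 (I = -1174/(-204) = -1174*(-1/204) = 587/102 ≈ 5.7549)
I*(-79 - 1408) = 587*(-79 - 1408)/102 = (587/102)*(-1487) = -872869/102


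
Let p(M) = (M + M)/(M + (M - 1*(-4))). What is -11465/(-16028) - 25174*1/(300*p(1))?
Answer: -100585593/400700 ≈ -251.02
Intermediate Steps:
p(M) = 2*M/(4 + 2*M) (p(M) = (2*M)/(M + (M + 4)) = (2*M)/(M + (4 + M)) = (2*M)/(4 + 2*M) = 2*M/(4 + 2*M))
-11465/(-16028) - 25174*1/(300*p(1)) = -11465/(-16028) - 25174/((1/(2 + 1))*300) = -11465*(-1/16028) - 25174/((1/3)*300) = 11465/16028 - 25174/((1*(1/3))*300) = 11465/16028 - 25174/((1/3)*300) = 11465/16028 - 25174/100 = 11465/16028 - 25174*1/100 = 11465/16028 - 12587/50 = -100585593/400700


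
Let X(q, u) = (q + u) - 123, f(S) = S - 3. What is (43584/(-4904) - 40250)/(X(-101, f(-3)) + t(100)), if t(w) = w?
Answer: 12339349/39845 ≈ 309.68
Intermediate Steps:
f(S) = -3 + S
X(q, u) = -123 + q + u
(43584/(-4904) - 40250)/(X(-101, f(-3)) + t(100)) = (43584/(-4904) - 40250)/((-123 - 101 + (-3 - 3)) + 100) = (43584*(-1/4904) - 40250)/((-123 - 101 - 6) + 100) = (-5448/613 - 40250)/(-230 + 100) = -24678698/613/(-130) = -24678698/613*(-1/130) = 12339349/39845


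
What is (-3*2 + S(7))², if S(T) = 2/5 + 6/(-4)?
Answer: 5041/100 ≈ 50.410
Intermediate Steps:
S(T) = -11/10 (S(T) = 2*(⅕) + 6*(-¼) = ⅖ - 3/2 = -11/10)
(-3*2 + S(7))² = (-3*2 - 11/10)² = (-6 - 11/10)² = (-71/10)² = 5041/100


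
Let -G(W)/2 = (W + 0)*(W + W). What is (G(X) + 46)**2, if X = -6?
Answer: 9604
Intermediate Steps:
G(W) = -4*W**2 (G(W) = -2*(W + 0)*(W + W) = -2*W*2*W = -4*W**2)
(G(X) + 46)**2 = (-4*(-6)**2 + 46)**2 = (-4*36 + 46)**2 = (-144 + 46)**2 = (-98)**2 = 9604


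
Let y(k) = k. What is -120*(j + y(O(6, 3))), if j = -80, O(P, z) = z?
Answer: 9240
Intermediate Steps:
-120*(j + y(O(6, 3))) = -120*(-80 + 3) = -120*(-77) = 9240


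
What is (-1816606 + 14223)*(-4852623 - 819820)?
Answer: 10223914831669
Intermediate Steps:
(-1816606 + 14223)*(-4852623 - 819820) = -1802383*(-5672443) = 10223914831669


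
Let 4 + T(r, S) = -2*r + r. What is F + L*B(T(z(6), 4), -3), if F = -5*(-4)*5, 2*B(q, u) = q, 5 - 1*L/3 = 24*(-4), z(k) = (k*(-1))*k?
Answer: 4948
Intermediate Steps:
z(k) = -k**2 (z(k) = (-k)*k = -k**2)
T(r, S) = -4 - r (T(r, S) = -4 + (-2*r + r) = -4 - r)
L = 303 (L = 15 - 72*(-4) = 15 - 3*(-96) = 15 + 288 = 303)
B(q, u) = q/2
F = 100 (F = 20*5 = 100)
F + L*B(T(z(6), 4), -3) = 100 + 303*((-4 - (-1)*6**2)/2) = 100 + 303*((-4 - (-1)*36)/2) = 100 + 303*((-4 - 1*(-36))/2) = 100 + 303*((-4 + 36)/2) = 100 + 303*((1/2)*32) = 100 + 303*16 = 100 + 4848 = 4948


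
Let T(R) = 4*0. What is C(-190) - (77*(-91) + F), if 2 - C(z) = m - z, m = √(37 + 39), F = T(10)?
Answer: 6819 - 2*√19 ≈ 6810.3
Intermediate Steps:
T(R) = 0
F = 0
m = 2*√19 (m = √76 = 2*√19 ≈ 8.7178)
C(z) = 2 + z - 2*√19 (C(z) = 2 - (2*√19 - z) = 2 - (-z + 2*√19) = 2 + (z - 2*√19) = 2 + z - 2*√19)
C(-190) - (77*(-91) + F) = (2 - 190 - 2*√19) - (77*(-91) + 0) = (-188 - 2*√19) - (-7007 + 0) = (-188 - 2*√19) - 1*(-7007) = (-188 - 2*√19) + 7007 = 6819 - 2*√19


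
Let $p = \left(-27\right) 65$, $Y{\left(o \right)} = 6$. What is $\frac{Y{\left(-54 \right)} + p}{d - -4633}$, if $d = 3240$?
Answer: $- \frac{1749}{7873} \approx -0.22215$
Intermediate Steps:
$p = -1755$
$\frac{Y{\left(-54 \right)} + p}{d - -4633} = \frac{6 - 1755}{3240 - -4633} = - \frac{1749}{3240 + 4633} = - \frac{1749}{7873}$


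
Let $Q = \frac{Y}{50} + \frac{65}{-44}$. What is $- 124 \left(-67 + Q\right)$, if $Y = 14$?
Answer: $\frac{2325527}{275} \approx 8456.5$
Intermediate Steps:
$Q = - \frac{1317}{1100}$ ($Q = \frac{14}{50} + \frac{65}{-44} = 14 \cdot \frac{1}{50} + 65 \left(- \frac{1}{44}\right) = \frac{7}{25} - \frac{65}{44} = - \frac{1317}{1100} \approx -1.1973$)
$- 124 \left(-67 + Q\right) = - 124 \left(-67 - \frac{1317}{1100}\right) = \left(-124\right) \left(- \frac{75017}{1100}\right) = \frac{2325527}{275}$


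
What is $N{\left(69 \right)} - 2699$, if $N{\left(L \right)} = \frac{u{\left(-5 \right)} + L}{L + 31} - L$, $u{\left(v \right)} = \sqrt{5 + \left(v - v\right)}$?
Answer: $- \frac{276731}{100} + \frac{\sqrt{5}}{100} \approx -2767.3$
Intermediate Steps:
$u{\left(v \right)} = \sqrt{5}$ ($u{\left(v \right)} = \sqrt{5 + 0} = \sqrt{5}$)
$N{\left(L \right)} = - L + \frac{L + \sqrt{5}}{31 + L}$ ($N{\left(L \right)} = \frac{\sqrt{5} + L}{L + 31} - L = \frac{L + \sqrt{5}}{31 + L} - L = - L + \frac{L + \sqrt{5}}{31 + L}$)
$N{\left(69 \right)} - 2699 = \frac{\sqrt{5} - 69^{2} - 2070}{31 + 69} - 2699 = \frac{\sqrt{5} - 4761 - 2070}{100} - 2699 = \frac{-6831 + \sqrt{5}}{100} - 2699 = \left(- \frac{6831}{100} + \frac{\sqrt{5}}{100}\right) - 2699 = - \frac{276731}{100} + \frac{\sqrt{5}}{100}$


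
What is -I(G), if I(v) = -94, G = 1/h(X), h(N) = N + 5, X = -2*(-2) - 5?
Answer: 94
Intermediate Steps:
X = -1 (X = 4 - 5 = -1)
h(N) = 5 + N
G = ¼ (G = 1/(5 - 1) = 1/4 = ¼ ≈ 0.25000)
-I(G) = -1*(-94) = 94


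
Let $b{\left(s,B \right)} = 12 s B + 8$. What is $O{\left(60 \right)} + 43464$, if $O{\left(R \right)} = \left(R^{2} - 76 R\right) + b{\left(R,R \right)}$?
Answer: $85712$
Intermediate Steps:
$b{\left(s,B \right)} = 8 + 12 B s$ ($b{\left(s,B \right)} = 12 B s + 8 = 8 + 12 B s$)
$O{\left(R \right)} = 8 - 76 R + 13 R^{2}$ ($O{\left(R \right)} = \left(R^{2} - 76 R\right) + \left(8 + 12 R R\right) = \left(R^{2} - 76 R\right) + \left(8 + 12 R^{2}\right) = 8 - 76 R + 13 R^{2}$)
$O{\left(60 \right)} + 43464 = \left(8 - 4560 + 13 \cdot 60^{2}\right) + 43464 = \left(8 - 4560 + 13 \cdot 3600\right) + 43464 = \left(8 - 4560 + 46800\right) + 43464 = 42248 + 43464 = 85712$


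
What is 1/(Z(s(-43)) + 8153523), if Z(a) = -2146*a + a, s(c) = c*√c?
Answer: 905947/7427305667356 - 30745*I*√43/22281917002068 ≈ 1.2198e-7 - 9.0481e-9*I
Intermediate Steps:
s(c) = c^(3/2)
Z(a) = -2145*a
1/(Z(s(-43)) + 8153523) = 1/(-(-92235)*I*√43 + 8153523) = 1/(92235*I*√43 + 8153523) = 1/(8153523 + 92235*I*√43)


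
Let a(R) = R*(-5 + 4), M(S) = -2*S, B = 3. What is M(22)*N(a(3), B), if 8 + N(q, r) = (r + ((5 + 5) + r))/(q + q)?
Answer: 1408/3 ≈ 469.33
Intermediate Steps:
a(R) = -R (a(R) = R*(-1) = -R)
N(q, r) = -8 + (10 + 2*r)/(2*q) (N(q, r) = -8 + (r + ((5 + 5) + r))/(q + q) = -8 + (r + (10 + r))/((2*q)) = -8 + (10 + 2*r)*(1/(2*q)) = -8 + (10 + 2*r)/(2*q))
M(22)*N(a(3), B) = (-2*22)*((5 + 3 - (-8)*3)/((-1*3))) = -44*(5 + 3 - 8*(-3))/(-3) = -(-44)*(5 + 3 + 24)/3 = -(-44)*32/3 = -44*(-32/3) = 1408/3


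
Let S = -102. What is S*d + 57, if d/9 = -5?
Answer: 4647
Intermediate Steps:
d = -45 (d = 9*(-5) = -45)
S*d + 57 = -102*(-45) + 57 = 4590 + 57 = 4647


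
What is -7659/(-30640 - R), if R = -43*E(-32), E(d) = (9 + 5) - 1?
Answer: 69/271 ≈ 0.25461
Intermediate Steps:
E(d) = 13 (E(d) = 14 - 1 = 13)
R = -559 (R = -43*13 = -559)
-7659/(-30640 - R) = -7659/(-30640 - 1*(-559)) = -7659/(-30640 + 559) = -7659/(-30081) = -7659*(-1/30081) = 69/271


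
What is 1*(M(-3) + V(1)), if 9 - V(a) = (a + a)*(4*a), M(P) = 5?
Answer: 6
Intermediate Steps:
V(a) = 9 - 8*a² (V(a) = 9 - (a + a)*4*a = 9 - 2*a*4*a = 9 - 8*a²)
1*(M(-3) + V(1)) = 1*(5 + (9 - 8*1²)) = 1*(5 + (9 - 8*1)) = 1*(5 + (9 - 8)) = 1*(5 + 1) = 1*6 = 6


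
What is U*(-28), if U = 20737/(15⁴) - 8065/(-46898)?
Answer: -19331402314/1187105625 ≈ -16.284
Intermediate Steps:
U = 1380814451/2374211250 (U = 20737/50625 - 8065*(-1/46898) = 20737*(1/50625) + 8065/46898 = 20737/50625 + 8065/46898 = 1380814451/2374211250 ≈ 0.58159)
U*(-28) = (1380814451/2374211250)*(-28) = -19331402314/1187105625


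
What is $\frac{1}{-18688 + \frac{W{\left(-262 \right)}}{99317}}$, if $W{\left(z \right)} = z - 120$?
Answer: $- \frac{99317}{1856036478} \approx -5.351 \cdot 10^{-5}$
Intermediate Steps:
$W{\left(z \right)} = -120 + z$
$\frac{1}{-18688 + \frac{W{\left(-262 \right)}}{99317}} = \frac{1}{-18688 + \frac{-120 - 262}{99317}} = \frac{1}{-18688 - \frac{382}{99317}} = \frac{1}{- \frac{1856036478}{99317}} = - \frac{99317}{1856036478}$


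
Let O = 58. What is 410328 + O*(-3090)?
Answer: 231108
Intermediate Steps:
410328 + O*(-3090) = 410328 + 58*(-3090) = 410328 - 179220 = 231108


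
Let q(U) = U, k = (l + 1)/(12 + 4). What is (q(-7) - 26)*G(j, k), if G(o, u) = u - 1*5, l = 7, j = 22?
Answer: 297/2 ≈ 148.50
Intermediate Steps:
k = ½ (k = (7 + 1)/(12 + 4) = 8/16 = 8*(1/16) = ½ ≈ 0.50000)
G(o, u) = -5 + u (G(o, u) = u - 5 = -5 + u)
(q(-7) - 26)*G(j, k) = (-7 - 26)*(-5 + ½) = -33*(-9/2) = 297/2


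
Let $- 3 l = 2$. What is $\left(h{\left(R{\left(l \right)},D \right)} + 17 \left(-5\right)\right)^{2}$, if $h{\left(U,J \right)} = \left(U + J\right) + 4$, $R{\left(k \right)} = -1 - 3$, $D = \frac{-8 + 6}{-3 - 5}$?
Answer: $\frac{114921}{16} \approx 7182.6$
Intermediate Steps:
$l = - \frac{2}{3}$ ($l = \left(- \frac{1}{3}\right) 2 = - \frac{2}{3} \approx -0.66667$)
$D = \frac{1}{4}$ ($D = - \frac{2}{-8} = \left(-2\right) \left(- \frac{1}{8}\right) = \frac{1}{4} \approx 0.25$)
$R{\left(k \right)} = -4$
$h{\left(U,J \right)} = 4 + J + U$ ($h{\left(U,J \right)} = \left(J + U\right) + 4 = 4 + J + U$)
$\left(h{\left(R{\left(l \right)},D \right)} + 17 \left(-5\right)\right)^{2} = \left(\left(4 + \frac{1}{4} - 4\right) + 17 \left(-5\right)\right)^{2} = \left(\frac{1}{4} - 85\right)^{2} = \left(- \frac{339}{4}\right)^{2} = \frac{114921}{16}$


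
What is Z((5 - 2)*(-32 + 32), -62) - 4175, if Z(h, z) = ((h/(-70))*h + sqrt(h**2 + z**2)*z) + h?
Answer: -8019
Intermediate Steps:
Z(h, z) = h - h**2/70 + z*sqrt(h**2 + z**2) (Z(h, z) = ((h*(-1/70))*h + z*sqrt(h**2 + z**2)) + h = ((-h/70)*h + z*sqrt(h**2 + z**2)) + h = (-h**2/70 + z*sqrt(h**2 + z**2)) + h = h - h**2/70 + z*sqrt(h**2 + z**2))
Z((5 - 2)*(-32 + 32), -62) - 4175 = ((5 - 2)*(-32 + 32) - (-32 + 32)**2*(5 - 2)**2/70 - 62*sqrt(((5 - 2)*(-32 + 32))**2 + (-62)**2)) - 4175 = (3*0 - (3*0)**2/70 - 62*sqrt((3*0)**2 + 3844)) - 4175 = (0 - 1/70*0**2 - 62*sqrt(0**2 + 3844)) - 4175 = (0 - 1/70*0 - 62*sqrt(0 + 3844)) - 4175 = (0 + 0 - 62*sqrt(3844)) - 4175 = (0 + 0 - 62*62) - 4175 = (0 + 0 - 3844) - 4175 = -3844 - 4175 = -8019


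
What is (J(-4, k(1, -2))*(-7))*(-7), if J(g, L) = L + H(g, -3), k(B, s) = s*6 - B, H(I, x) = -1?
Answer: -686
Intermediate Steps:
k(B, s) = -B + 6*s (k(B, s) = 6*s - B = -B + 6*s)
J(g, L) = -1 + L (J(g, L) = L - 1 = -1 + L)
(J(-4, k(1, -2))*(-7))*(-7) = ((-1 + (-1*1 + 6*(-2)))*(-7))*(-7) = ((-1 + (-1 - 12))*(-7))*(-7) = ((-1 - 13)*(-7))*(-7) = -14*(-7)*(-7) = 98*(-7) = -686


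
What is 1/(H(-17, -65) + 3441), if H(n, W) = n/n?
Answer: 1/3442 ≈ 0.00029053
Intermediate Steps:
H(n, W) = 1
1/(H(-17, -65) + 3441) = 1/(1 + 3441) = 1/3442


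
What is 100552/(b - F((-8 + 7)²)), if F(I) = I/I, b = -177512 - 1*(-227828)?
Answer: 100552/50315 ≈ 1.9984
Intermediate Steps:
b = 50316 (b = -177512 + 227828 = 50316)
F(I) = 1
100552/(b - F((-8 + 7)²)) = 100552/(50316 - 1*1) = 100552/(50316 - 1) = 100552/50315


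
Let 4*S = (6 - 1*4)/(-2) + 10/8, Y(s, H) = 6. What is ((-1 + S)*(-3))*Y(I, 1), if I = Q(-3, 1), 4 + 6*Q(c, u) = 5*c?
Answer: 135/8 ≈ 16.875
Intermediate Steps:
Q(c, u) = -2/3 + 5*c/6 (Q(c, u) = -2/3 + (5*c)/6 = -2/3 + 5*c/6)
I = -19/6 (I = -2/3 + (5/6)*(-3) = -2/3 - 5/2 = -19/6 ≈ -3.1667)
S = 1/16 (S = ((6 - 1*4)/(-2) + 10/8)/4 = ((6 - 4)*(-1/2) + 10*(1/8))/4 = (2*(-1/2) + 5/4)/4 = (-1 + 5/4)/4 = (1/4)*(1/4) = 1/16 ≈ 0.062500)
((-1 + S)*(-3))*Y(I, 1) = ((-1 + 1/16)*(-3))*6 = -15/16*(-3)*6 = (45/16)*6 = 135/8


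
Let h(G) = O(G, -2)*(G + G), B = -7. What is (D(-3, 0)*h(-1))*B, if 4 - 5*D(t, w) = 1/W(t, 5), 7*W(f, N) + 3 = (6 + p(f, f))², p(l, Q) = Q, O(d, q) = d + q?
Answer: -119/5 ≈ -23.800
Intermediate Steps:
W(f, N) = -3/7 + (6 + f)²/7
h(G) = 2*G*(-2 + G) (h(G) = (G - 2)*(G + G) = (-2 + G)*(2*G) = 2*G*(-2 + G))
D(t, w) = ⅘ - 1/(5*(-3/7 + (6 + t)²/7))
(D(-3, 0)*h(-1))*B = (((-19 + 4*(6 - 3)²)/(5*(-3 + (6 - 3)²)))*(2*(-1)*(-2 - 1)))*(-7) = (((-19 + 4*3²)/(5*(-3 + 3²)))*(2*(-1)*(-3)))*(-7) = (((-19 + 4*9)/(5*(-3 + 9)))*6)*(-7) = (((⅕)*(-19 + 36)/6)*6)*(-7) = (((⅕)*(⅙)*17)*6)*(-7) = ((17/30)*6)*(-7) = (17/5)*(-7) = -119/5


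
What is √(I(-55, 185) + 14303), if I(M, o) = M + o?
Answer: √14433 ≈ 120.14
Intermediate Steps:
√(I(-55, 185) + 14303) = √((-55 + 185) + 14303) = √(130 + 14303) = √14433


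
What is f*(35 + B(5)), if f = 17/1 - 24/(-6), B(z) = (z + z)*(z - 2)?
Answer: 1365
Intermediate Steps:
B(z) = 2*z*(-2 + z) (B(z) = (2*z)*(-2 + z) = 2*z*(-2 + z))
f = 21 (f = 17*1 - 24*(-⅙) = 17 + 4 = 21)
f*(35 + B(5)) = 21*(35 + 2*5*(-2 + 5)) = 21*(35 + 2*5*3) = 21*(35 + 30) = 21*65 = 1365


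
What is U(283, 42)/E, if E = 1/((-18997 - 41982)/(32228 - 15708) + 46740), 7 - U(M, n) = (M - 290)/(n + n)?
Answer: 13125424957/39648 ≈ 3.3105e+5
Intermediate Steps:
U(M, n) = 7 - (-290 + M)/(2*n) (U(M, n) = 7 - (M - 290)/(n + n) = 7 - (-290 + M)/(2*n))
E = 16520/772083821 (E = 1/(-60979/16520 + 46740) = 1/(772083821/16520) = 16520/772083821 ≈ 2.1397e-5)
U(283, 42)/E = ((½)*(290 - 1*283 + 14*42)/42)/(16520/772083821) = ((½)*(1/42)*(290 - 283 + 588))*(772083821/16520) = ((½)*(1/42)*595)*(772083821/16520) = (85/12)*(772083821/16520) = 13125424957/39648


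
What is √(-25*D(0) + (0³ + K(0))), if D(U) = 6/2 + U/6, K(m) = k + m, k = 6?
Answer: I*√69 ≈ 8.3066*I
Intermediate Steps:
K(m) = 6 + m
D(U) = 3 + U/6 (D(U) = 6*(½) + U*(⅙) = 3 + U/6)
√(-25*D(0) + (0³ + K(0))) = √(-25*(3 + (⅙)*0) + (0³ + (6 + 0))) = √(-25*(3 + 0) + (0 + 6)) = √(-25*3 + 6) = √(-75 + 6) = √(-69) = I*√69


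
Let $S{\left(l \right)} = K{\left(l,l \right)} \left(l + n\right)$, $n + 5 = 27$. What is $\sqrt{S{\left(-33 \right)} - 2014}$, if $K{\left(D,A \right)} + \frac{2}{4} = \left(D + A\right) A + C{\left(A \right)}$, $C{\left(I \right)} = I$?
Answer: $\frac{13 i \sqrt{606}}{2} \approx 160.01 i$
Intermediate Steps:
$n = 22$ ($n = -5 + 27 = 22$)
$K{\left(D,A \right)} = - \frac{1}{2} + A + A \left(A + D\right)$ ($K{\left(D,A \right)} = - \frac{1}{2} + \left(\left(D + A\right) A + A\right) = - \frac{1}{2} + \left(\left(A + D\right) A + A\right) = - \frac{1}{2} + \left(A \left(A + D\right) + A\right) = - \frac{1}{2} + \left(A + A \left(A + D\right)\right) = - \frac{1}{2} + A + A \left(A + D\right)$)
$S{\left(l \right)} = \left(22 + l\right) \left(- \frac{1}{2} + l + 2 l^{2}\right)$ ($S{\left(l \right)} = \left(- \frac{1}{2} + l + l^{2} + l l\right) \left(l + 22\right) = \left(- \frac{1}{2} + l + l^{2} + l^{2}\right) \left(22 + l\right) = \left(- \frac{1}{2} + l + 2 l^{2}\right) \left(22 + l\right) = \left(22 + l\right) \left(- \frac{1}{2} + l + 2 l^{2}\right)$)
$\sqrt{S{\left(-33 \right)} - 2014} = \sqrt{\frac{\left(22 - 33\right) \left(-1 + 2 \left(-33\right) + 4 \left(-33\right)^{2}\right)}{2} - 2014} = \sqrt{\frac{1}{2} \left(-11\right) \left(-1 - 66 + 4 \cdot 1089\right) - 2014} = \sqrt{\frac{1}{2} \left(-11\right) \left(-1 - 66 + 4356\right) - 2014} = \sqrt{\frac{1}{2} \left(-11\right) 4289 - 2014} = \sqrt{- \frac{47179}{2} - 2014} = \sqrt{- \frac{51207}{2}} = \frac{13 i \sqrt{606}}{2}$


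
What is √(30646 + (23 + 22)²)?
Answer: √32671 ≈ 180.75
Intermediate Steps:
√(30646 + (23 + 22)²) = √(30646 + 45²) = √(30646 + 2025) = √32671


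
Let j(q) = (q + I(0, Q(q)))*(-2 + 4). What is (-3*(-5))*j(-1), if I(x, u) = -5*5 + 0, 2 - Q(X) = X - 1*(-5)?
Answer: -780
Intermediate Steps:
Q(X) = -3 - X (Q(X) = 2 - (X - 1*(-5)) = 2 - (X + 5) = 2 - (5 + X) = 2 + (-5 - X) = -3 - X)
I(x, u) = -25 (I(x, u) = -25 + 0 = -25)
j(q) = -50 + 2*q (j(q) = (q - 25)*(-2 + 4) = (-25 + q)*2 = -50 + 2*q)
(-3*(-5))*j(-1) = (-3*(-5))*(-50 + 2*(-1)) = 15*(-50 - 2) = 15*(-52) = -780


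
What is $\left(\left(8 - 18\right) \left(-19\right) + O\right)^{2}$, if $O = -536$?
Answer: $119716$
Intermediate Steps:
$\left(\left(8 - 18\right) \left(-19\right) + O\right)^{2} = \left(\left(8 - 18\right) \left(-19\right) - 536\right)^{2} = \left(\left(-10\right) \left(-19\right) - 536\right)^{2} = \left(190 - 536\right)^{2} = \left(-346\right)^{2} = 119716$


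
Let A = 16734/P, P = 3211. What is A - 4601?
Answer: -14757077/3211 ≈ -4595.8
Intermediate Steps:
A = 16734/3211 ≈ 5.2115
A - 4601 = 16734/3211 - 4601 = -14757077/3211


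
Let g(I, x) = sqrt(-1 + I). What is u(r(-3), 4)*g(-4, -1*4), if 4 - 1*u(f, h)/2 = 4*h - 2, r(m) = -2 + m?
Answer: -20*I*sqrt(5) ≈ -44.721*I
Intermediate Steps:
u(f, h) = 12 - 8*h (u(f, h) = 8 - 2*(4*h - 2) = 8 - 2*(-2 + 4*h) = 8 + (4 - 8*h) = 12 - 8*h)
u(r(-3), 4)*g(-4, -1*4) = (12 - 8*4)*sqrt(-1 - 4) = (12 - 32)*sqrt(-5) = -20*I*sqrt(5)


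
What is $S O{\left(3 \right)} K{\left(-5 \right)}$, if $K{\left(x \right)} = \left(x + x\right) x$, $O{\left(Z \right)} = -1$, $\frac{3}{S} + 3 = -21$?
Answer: $\frac{25}{4} \approx 6.25$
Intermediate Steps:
$S = - \frac{1}{8}$ ($S = \frac{3}{-3 - 21} = \frac{3}{-24} = 3 \left(- \frac{1}{24}\right) = - \frac{1}{8} \approx -0.125$)
$K{\left(x \right)} = 2 x^{2}$ ($K{\left(x \right)} = 2 x x = 2 x^{2}$)
$S O{\left(3 \right)} K{\left(-5 \right)} = \left(- \frac{1}{8}\right) \left(-1\right) 2 \left(-5\right)^{2} = \frac{2 \cdot 25}{8} = \frac{1}{8} \cdot 50 = \frac{25}{4}$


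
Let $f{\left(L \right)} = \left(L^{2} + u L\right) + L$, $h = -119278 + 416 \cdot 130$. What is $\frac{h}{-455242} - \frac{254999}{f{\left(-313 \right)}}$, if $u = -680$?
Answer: $- \frac{47921268275}{70675410016} \approx -0.67805$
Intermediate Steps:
$h = -65198$ ($h = -119278 + 54080 = -65198$)
$f{\left(L \right)} = L^{2} - 679 L$ ($f{\left(L \right)} = \left(L^{2} - 680 L\right) + L = L^{2} - 679 L$)
$\frac{h}{-455242} - \frac{254999}{f{\left(-313 \right)}} = - \frac{65198}{-455242} - \frac{254999}{\left(-313\right) \left(-679 - 313\right)} = \left(-65198\right) \left(- \frac{1}{455242}\right) - \frac{254999}{\left(-313\right) \left(-992\right)} = \frac{32599}{227621} - \frac{254999}{310496} = - \frac{47921268275}{70675410016}$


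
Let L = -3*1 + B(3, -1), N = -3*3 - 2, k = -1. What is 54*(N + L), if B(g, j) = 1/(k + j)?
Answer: -783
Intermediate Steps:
N = -11 (N = -9 - 2 = -11)
B(g, j) = 1/(-1 + j)
L = -7/2 (L = -3*1 + 1/(-1 - 1) = -3 + 1/(-2) = -3 - 1/2 = -7/2 ≈ -3.5000)
54*(N + L) = 54*(-11 - 7/2) = 54*(-29/2) = -783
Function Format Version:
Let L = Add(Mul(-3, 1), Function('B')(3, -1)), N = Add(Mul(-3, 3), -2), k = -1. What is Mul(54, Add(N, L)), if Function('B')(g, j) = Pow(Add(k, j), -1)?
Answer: -783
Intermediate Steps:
N = -11 (N = Add(-9, -2) = -11)
Function('B')(g, j) = Pow(Add(-1, j), -1)
L = Rational(-7, 2) (L = Add(Mul(-3, 1), Pow(Add(-1, -1), -1)) = Add(-3, Pow(-2, -1)) = Add(-3, Rational(-1, 2)) = Rational(-7, 2) ≈ -3.5000)
Mul(54, Add(N, L)) = Mul(54, Add(-11, Rational(-7, 2))) = Mul(54, Rational(-29, 2)) = -783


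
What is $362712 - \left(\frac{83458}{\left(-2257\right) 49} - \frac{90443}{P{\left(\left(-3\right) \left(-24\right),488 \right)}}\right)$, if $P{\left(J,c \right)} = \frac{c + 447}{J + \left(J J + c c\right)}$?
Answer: $\frac{494416239130358}{20680891} \approx 2.3907 \cdot 10^{7}$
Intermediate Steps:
$P{\left(J,c \right)} = \frac{447 + c}{J + J^{2} + c^{2}}$ ($P{\left(J,c \right)} = \frac{447 + c}{J + \left(J^{2} + c^{2}\right)} = \frac{447 + c}{J + J^{2} + c^{2}}$)
$362712 - \left(\frac{83458}{\left(-2257\right) 49} - \frac{90443}{P{\left(\left(-3\right) \left(-24\right),488 \right)}}\right) = 362712 - \left(\frac{83458}{\left(-2257\right) 49} - \frac{90443}{\frac{1}{\left(-3\right) \left(-24\right) + \left(\left(-3\right) \left(-24\right)\right)^{2} + 488^{2}} \left(447 + 488\right)}\right) = 362712 - \left(\frac{83458}{-110593} - \frac{90443}{\frac{1}{72 + 72^{2} + 238144} \cdot 935}\right) = 362712 - \left(83458 \left(- \frac{1}{110593}\right) - \frac{90443}{\frac{1}{72 + 5184 + 238144} \cdot 935}\right) = 362712 - \left(- \frac{83458}{110593} - \frac{90443}{\frac{1}{243400} \cdot 935}\right) = 362712 - \left(- \frac{83458}{110593} - \frac{90443}{\frac{187}{48680}}\right) = 362712 - \left(- \frac{83458}{110593} - \frac{4402765240}{187}\right) = 362712 - - \frac{486915031793966}{20680891} = 362712 + \frac{486915031793966}{20680891} = \frac{494416239130358}{20680891}$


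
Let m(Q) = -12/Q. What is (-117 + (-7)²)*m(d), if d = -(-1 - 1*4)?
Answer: 816/5 ≈ 163.20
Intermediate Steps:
d = 5 (d = -(-1 - 4) = -1*(-5) = 5)
(-117 + (-7)²)*m(d) = (-117 + (-7)²)*(-12/5) = (-117 + 49)*(-12*⅕) = -68*(-12/5) = 816/5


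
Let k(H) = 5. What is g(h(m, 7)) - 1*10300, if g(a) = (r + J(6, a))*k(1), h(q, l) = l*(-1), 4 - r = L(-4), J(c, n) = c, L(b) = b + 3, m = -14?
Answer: -10245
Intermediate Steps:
L(b) = 3 + b
r = 5 (r = 4 - (3 - 4) = 4 - 1*(-1) = 4 + 1 = 5)
h(q, l) = -l
g(a) = 55 (g(a) = (5 + 6)*5 = 11*5 = 55)
g(h(m, 7)) - 1*10300 = 55 - 1*10300 = 55 - 10300 = -10245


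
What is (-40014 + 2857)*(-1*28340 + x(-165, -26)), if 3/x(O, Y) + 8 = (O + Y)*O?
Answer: 33177796564189/31507 ≈ 1.0530e+9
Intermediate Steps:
x(O, Y) = 3/(-8 + O*(O + Y)) (x(O, Y) = 3/(-8 + (O + Y)*O) = 3/(-8 + O*(O + Y)))
(-40014 + 2857)*(-1*28340 + x(-165, -26)) = (-40014 + 2857)*(-1*28340 + 3/(-8 + (-165)² - 165*(-26))) = -37157*(-28340 + 3/(-8 + 27225 + 4290)) = -37157*(-28340 + 3/31507) = -37157*(-892908377/31507) = 33177796564189/31507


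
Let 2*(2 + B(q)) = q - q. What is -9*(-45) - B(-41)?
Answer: 407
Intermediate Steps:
B(q) = -2 (B(q) = -2 + (q - q)/2 = -2 + (½)*0 = -2 + 0 = -2)
-9*(-45) - B(-41) = -9*(-45) - 1*(-2) = 405 + 2 = 407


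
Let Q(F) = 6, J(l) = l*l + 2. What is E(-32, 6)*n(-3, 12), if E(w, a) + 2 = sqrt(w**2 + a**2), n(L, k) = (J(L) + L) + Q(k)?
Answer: -28 + 28*sqrt(265) ≈ 427.81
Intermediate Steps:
J(l) = 2 + l**2 (J(l) = l**2 + 2 = 2 + l**2)
n(L, k) = 8 + L + L**2 (n(L, k) = ((2 + L**2) + L) + 6 = (2 + L + L**2) + 6 = 8 + L + L**2)
E(w, a) = -2 + sqrt(a**2 + w**2) (E(w, a) = -2 + sqrt(w**2 + a**2) = -2 + sqrt(a**2 + w**2))
E(-32, 6)*n(-3, 12) = (-2 + sqrt(6**2 + (-32)**2))*(8 - 3 + (-3)**2) = (-2 + sqrt(36 + 1024))*(8 - 3 + 9) = (-2 + sqrt(1060))*14 = (-2 + 2*sqrt(265))*14 = -28 + 28*sqrt(265)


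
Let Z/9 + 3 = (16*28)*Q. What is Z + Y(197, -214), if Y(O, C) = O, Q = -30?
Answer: -120790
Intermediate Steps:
Z = -120987 (Z = -27 + 9*((16*28)*(-30)) = -27 + 9*(448*(-30)) = -27 + 9*(-13440) = -27 - 120960 = -120987)
Z + Y(197, -214) = -120987 + 197 = -120790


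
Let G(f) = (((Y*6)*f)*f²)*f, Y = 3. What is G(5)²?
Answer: 126562500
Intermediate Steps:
G(f) = 18*f⁴ (G(f) = (((3*6)*f)*f²)*f = ((18*f)*f²)*f = (18*f³)*f = 18*f⁴)
G(5)² = (18*5⁴)² = (18*625)² = 11250² = 126562500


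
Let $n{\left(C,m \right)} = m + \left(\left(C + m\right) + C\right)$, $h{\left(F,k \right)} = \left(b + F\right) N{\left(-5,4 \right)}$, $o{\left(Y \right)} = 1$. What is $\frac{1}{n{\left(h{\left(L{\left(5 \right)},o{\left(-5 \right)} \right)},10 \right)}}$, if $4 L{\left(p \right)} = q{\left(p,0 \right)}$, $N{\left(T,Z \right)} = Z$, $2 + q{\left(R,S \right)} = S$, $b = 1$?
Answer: $\frac{1}{24} \approx 0.041667$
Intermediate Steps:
$q{\left(R,S \right)} = -2 + S$
$L{\left(p \right)} = - \frac{1}{2}$ ($L{\left(p \right)} = \frac{-2 + 0}{4} = \frac{1}{4} \left(-2\right) = - \frac{1}{2}$)
$h{\left(F,k \right)} = 4 + 4 F$ ($h{\left(F,k \right)} = \left(1 + F\right) 4 = 4 + 4 F$)
$n{\left(C,m \right)} = 2 C + 2 m$ ($n{\left(C,m \right)} = m + \left(m + 2 C\right) = 2 C + 2 m$)
$\frac{1}{n{\left(h{\left(L{\left(5 \right)},o{\left(-5 \right)} \right)},10 \right)}} = \frac{1}{2 \left(4 + 4 \left(- \frac{1}{2}\right)\right) + 2 \cdot 10} = \frac{1}{2 \left(4 - 2\right) + 20} = \frac{1}{2 \cdot 2 + 20} = \frac{1}{4 + 20} = \frac{1}{24}$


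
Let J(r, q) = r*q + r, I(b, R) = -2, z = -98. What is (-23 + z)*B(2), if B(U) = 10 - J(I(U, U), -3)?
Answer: -726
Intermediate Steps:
J(r, q) = r + q*r (J(r, q) = q*r + r = r + q*r)
B(U) = 6 (B(U) = 10 - (-2)*(1 - 3) = 10 - (-2)*(-2) = 10 - 1*4 = 10 - 4 = 6)
(-23 + z)*B(2) = (-23 - 98)*6 = -121*6 = -726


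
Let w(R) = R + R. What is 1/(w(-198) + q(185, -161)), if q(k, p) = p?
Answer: -1/557 ≈ -0.0017953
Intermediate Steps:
w(R) = 2*R
1/(w(-198) + q(185, -161)) = 1/(2*(-198) - 161) = 1/(-396 - 161) = 1/(-557) = -1/557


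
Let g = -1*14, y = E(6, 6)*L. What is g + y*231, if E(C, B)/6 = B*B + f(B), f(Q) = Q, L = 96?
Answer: 5588338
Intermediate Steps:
E(C, B) = 6*B + 6*B² (E(C, B) = 6*(B*B + B) = 6*(B² + B) = 6*(B + B²) = 6*B + 6*B²)
y = 24192 (y = (6*6*(1 + 6))*96 = (6*6*7)*96 = 252*96 = 24192)
g = -14
g + y*231 = -14 + 24192*231 = -14 + 5588352 = 5588338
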